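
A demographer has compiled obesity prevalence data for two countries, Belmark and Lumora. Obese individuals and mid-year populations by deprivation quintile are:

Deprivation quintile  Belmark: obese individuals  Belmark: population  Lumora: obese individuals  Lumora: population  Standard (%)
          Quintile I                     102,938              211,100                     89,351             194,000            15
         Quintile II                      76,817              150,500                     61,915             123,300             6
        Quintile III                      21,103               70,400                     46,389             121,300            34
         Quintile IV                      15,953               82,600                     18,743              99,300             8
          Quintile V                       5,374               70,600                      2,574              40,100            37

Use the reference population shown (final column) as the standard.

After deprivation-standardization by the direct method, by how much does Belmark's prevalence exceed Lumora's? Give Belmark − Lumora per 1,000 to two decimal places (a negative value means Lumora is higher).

-18.79

Deprivation-specific rates per 1,000 for Belmark: 487.627, 510.412, 299.759, 193.136, 76.119.
For Lumora: 460.572, 502.149, 382.432, 188.751, 64.190.
Standard weights: 0.15, 0.06, 0.34, 0.08, 0.37.
Belmark: 0.1500×487.627 + 0.0600×510.412 + 0.3400×299.759 + 0.0800×193.136 + 0.3700×76.119 = 249.3015 per 1,000.
Lumora: 0.1500×460.572 + 0.0600×502.149 + 0.3400×382.432 + 0.0800×188.751 + 0.3700×64.190 = 268.0919 per 1,000.
Difference = 249.3015 − 268.0919 = -18.7904.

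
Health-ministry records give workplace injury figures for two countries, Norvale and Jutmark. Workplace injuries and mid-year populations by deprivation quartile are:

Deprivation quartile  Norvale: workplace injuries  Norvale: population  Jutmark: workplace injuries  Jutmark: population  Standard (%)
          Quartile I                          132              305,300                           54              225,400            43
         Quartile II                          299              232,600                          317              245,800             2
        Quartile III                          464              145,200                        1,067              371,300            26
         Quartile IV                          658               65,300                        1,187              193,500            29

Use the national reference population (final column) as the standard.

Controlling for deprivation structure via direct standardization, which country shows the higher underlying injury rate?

Deprivation-specific rates per 10,000 for Norvale: 4.32, 12.85, 31.96, 100.77.
For Jutmark: 2.40, 12.90, 28.74, 61.34.
Standard weights: 0.43, 0.02, 0.26, 0.29.
Norvale: 0.4300×4.32 + 0.0200×12.85 + 0.2600×31.96 + 0.2900×100.77 = 39.6468 per 10,000.
Jutmark: 0.4300×2.40 + 0.0200×12.90 + 0.2600×28.74 + 0.2900×61.34 = 26.5494 per 10,000.
The crude rates (20.75 vs 25.34) would put Jutmark higher, but that reflects its deprivation composition; once standardized to a common deprivation structure, Norvale has the higher underlying rate.

Norvale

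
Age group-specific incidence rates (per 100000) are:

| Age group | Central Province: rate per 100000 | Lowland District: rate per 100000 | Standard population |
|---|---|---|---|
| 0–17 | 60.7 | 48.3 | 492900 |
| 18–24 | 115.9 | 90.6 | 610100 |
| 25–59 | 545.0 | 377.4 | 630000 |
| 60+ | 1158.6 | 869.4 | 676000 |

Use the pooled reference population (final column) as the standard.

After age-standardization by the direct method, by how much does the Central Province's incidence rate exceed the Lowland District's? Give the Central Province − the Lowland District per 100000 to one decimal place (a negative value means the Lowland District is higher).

Standard total = 2409000; weights = 0.2046, 0.2533, 0.2615, 0.2806.
The Central Province: 0.2046×60.7 + 0.2533×115.9 + 0.2615×545.0 + 0.2806×1158.6 = 509.4202 per 100000.
The Lowland District: 0.2046×48.3 + 0.2533×90.6 + 0.2615×377.4 + 0.2806×869.4 = 375.4913 per 100000.
Difference = 509.4202 − 375.4913 = 133.9289.

133.9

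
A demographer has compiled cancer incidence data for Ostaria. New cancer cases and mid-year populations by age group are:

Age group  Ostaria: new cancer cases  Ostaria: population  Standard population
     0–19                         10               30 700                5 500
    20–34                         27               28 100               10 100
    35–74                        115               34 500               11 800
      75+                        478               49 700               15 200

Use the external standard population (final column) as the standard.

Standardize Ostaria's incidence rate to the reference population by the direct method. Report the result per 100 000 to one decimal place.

Age-specific rates per 100 000 for Ostaria: 32.57, 96.09, 333.33, 961.77.
Standard total = 42 600; weights = 0.1291, 0.2371, 0.2770, 0.3568.
Standardized rate: 0.1291×32.57 + 0.2371×96.09 + 0.2770×333.33 + 0.3568×961.77 = 462.4850 per 100 000.

462.5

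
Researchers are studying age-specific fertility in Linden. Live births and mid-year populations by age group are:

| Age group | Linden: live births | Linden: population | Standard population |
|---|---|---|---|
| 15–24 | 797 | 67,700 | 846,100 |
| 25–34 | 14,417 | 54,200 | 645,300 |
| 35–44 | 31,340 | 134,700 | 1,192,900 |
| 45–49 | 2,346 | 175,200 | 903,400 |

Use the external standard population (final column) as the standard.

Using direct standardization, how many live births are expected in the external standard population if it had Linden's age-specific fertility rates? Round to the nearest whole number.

Age-specific rates per 1,000 for Linden: 11.773, 265.996, 232.665, 13.390.
Expected live births = Σ (standard pop × age-specific rate ÷ 1,000)
= 846,100×11.773/1,000 + 645,300×265.996/1,000 + 1,192,900×232.665/1,000 + 903,400×13.390/1,000
= 9960.73 + 171647.42 + 277546.30 + 12096.90 = 471251.35.

471251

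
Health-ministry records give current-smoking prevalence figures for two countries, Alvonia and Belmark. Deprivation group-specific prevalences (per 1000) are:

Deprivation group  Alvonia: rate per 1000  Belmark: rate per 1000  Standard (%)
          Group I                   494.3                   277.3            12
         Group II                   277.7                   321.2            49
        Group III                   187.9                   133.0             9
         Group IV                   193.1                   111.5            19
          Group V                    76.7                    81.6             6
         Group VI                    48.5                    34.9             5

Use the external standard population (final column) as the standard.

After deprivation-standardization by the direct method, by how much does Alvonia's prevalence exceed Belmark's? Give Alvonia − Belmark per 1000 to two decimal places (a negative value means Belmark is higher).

25.56

Standard weights: 0.12, 0.49, 0.09, 0.19, 0.06, 0.05.
Alvonia: 0.1200×494.3 + 0.4900×277.7 + 0.0900×187.9 + 0.1900×193.1 + 0.0600×76.7 + 0.0500×48.5 = 256.0160 per 1000.
Belmark: 0.1200×277.3 + 0.4900×321.2 + 0.0900×133.0 + 0.1900×111.5 + 0.0600×81.6 + 0.0500×34.9 = 230.4600 per 1000.
Difference = 256.0160 − 230.4600 = 25.5560.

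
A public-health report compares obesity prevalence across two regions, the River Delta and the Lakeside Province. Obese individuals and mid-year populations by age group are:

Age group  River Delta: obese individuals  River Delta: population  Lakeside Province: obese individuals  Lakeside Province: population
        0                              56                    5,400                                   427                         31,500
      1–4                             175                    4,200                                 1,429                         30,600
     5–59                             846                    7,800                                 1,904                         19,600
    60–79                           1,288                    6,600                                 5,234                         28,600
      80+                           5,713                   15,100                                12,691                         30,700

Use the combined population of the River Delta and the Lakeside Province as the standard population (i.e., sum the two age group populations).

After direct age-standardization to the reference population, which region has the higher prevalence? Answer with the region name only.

Lakeside Province

Age-specific rates per 1,000 for the River Delta: 10.370, 41.667, 108.462, 195.152, 378.344.
For the Lakeside Province: 13.556, 46.699, 97.143, 183.007, 413.388.
Combined standard total = 180,100; weights = 0.2049, 0.1932, 0.1521, 0.1954, 0.2543.
The River Delta: 0.2049×10.370 + 0.1932×41.667 + 0.1521×108.462 + 0.1954×195.152 + 0.2543×378.344 = 161.0329 per 1,000.
The Lakeside Province: 0.2049×13.556 + 0.1932×46.699 + 0.1521×97.143 + 0.1954×183.007 + 0.2543×413.388 = 167.4739 per 1,000.
The crude rates (206.60 vs 153.79) would put the River Delta higher, but that reflects its age composition; once standardized to a common age structure, the Lakeside Province has the higher underlying rate.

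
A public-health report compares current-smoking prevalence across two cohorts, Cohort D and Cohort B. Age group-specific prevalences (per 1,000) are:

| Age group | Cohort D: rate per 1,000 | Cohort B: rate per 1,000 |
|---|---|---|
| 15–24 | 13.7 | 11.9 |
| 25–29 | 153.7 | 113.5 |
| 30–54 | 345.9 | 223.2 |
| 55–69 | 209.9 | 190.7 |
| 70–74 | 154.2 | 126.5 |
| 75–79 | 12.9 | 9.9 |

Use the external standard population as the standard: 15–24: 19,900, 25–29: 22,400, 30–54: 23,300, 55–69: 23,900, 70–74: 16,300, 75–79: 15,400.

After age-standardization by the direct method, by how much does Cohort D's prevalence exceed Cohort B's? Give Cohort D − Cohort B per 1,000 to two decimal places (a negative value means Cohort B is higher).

39.21

Standard total = 121,200; weights = 0.1642, 0.1848, 0.1922, 0.1972, 0.1345, 0.1271.
Cohort D: 0.1642×13.7 + 0.1848×153.7 + 0.1922×345.9 + 0.1972×209.9 + 0.1345×154.2 + 0.1271×12.9 = 160.9217 per 1,000.
Cohort B: 0.1642×11.9 + 0.1848×113.5 + 0.1922×223.2 + 0.1972×190.7 + 0.1345×126.5 + 0.1271×9.9 = 121.7154 per 1,000.
Difference = 160.9217 − 121.7154 = 39.2063.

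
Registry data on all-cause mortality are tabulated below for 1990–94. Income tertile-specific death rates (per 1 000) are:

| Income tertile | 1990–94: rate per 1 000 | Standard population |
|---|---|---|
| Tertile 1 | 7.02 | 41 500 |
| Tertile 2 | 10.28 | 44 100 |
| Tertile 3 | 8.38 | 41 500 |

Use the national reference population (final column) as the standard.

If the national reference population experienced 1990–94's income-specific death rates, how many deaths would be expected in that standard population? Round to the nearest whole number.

1092

Expected deaths = Σ (standard pop × income-specific rate ÷ 1 000)
= 41 500×7.02/1 000 + 44 100×10.28/1 000 + 41 500×8.38/1 000
= 291.33 + 453.35 + 347.77 = 1092.45.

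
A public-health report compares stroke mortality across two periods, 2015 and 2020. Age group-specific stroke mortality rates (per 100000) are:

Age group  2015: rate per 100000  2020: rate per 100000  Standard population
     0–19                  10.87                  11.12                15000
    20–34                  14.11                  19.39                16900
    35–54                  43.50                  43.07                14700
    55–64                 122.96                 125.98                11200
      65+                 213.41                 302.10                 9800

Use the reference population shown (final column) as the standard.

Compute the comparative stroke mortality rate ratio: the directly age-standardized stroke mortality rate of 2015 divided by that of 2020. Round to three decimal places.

0.820

Standard total = 67600; weights = 0.2219, 0.2500, 0.2175, 0.1657, 0.1450.
2015: 0.2219×10.87 + 0.2500×14.11 + 0.2175×43.50 + 0.1657×122.96 + 0.1450×213.41 = 66.7090 per 100000.
2020: 0.2219×11.12 + 0.2500×19.39 + 0.2175×43.07 + 0.1657×125.98 + 0.1450×302.10 = 81.3488 per 100000.
Ratio = 66.7090 ÷ 81.3488 = 0.82004.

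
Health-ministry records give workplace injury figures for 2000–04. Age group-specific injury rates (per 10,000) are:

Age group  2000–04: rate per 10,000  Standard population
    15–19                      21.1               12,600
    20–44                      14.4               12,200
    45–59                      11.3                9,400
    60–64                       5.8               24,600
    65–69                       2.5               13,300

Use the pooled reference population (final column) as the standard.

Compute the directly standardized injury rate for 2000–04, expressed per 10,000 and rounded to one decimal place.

Standard total = 72,100; weights = 0.1748, 0.1692, 0.1304, 0.3412, 0.1845.
Standardized rate: 0.1748×21.1 + 0.1692×14.4 + 0.1304×11.3 + 0.3412×5.8 + 0.1845×2.5 = 10.0373 per 10,000.

10.0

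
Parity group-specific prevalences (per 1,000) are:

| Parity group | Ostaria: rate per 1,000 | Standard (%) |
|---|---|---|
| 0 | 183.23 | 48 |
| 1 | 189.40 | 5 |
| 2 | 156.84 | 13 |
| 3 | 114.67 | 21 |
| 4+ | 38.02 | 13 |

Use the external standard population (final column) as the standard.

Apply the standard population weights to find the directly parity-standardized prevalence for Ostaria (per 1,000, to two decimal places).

146.83

Standard weights: 0.48, 0.05, 0.13, 0.21, 0.13.
Standardized rate: 0.4800×183.23 + 0.0500×189.40 + 0.1300×156.84 + 0.2100×114.67 + 0.1300×38.02 = 146.8329 per 1,000.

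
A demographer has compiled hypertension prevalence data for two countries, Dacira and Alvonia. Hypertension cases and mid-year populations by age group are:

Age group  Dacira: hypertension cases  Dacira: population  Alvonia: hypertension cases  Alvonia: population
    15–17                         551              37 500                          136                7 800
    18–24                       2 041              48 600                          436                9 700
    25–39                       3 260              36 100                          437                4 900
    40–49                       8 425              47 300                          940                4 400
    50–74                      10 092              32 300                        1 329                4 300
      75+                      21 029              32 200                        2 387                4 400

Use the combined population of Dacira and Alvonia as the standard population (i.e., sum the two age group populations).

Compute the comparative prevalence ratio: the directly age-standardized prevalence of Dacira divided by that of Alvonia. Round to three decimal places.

1.042

Age-specific rates per 1 000 for Dacira: 14.693, 41.996, 90.305, 178.118, 312.446, 653.075.
For Alvonia: 17.436, 44.948, 89.184, 213.636, 309.070, 542.500.
Combined standard total = 269 500; weights = 0.1681, 0.2163, 0.1521, 0.1918, 0.1358, 0.1358.
Dacira: 0.1681×14.693 + 0.2163×41.996 + 0.1521×90.305 + 0.1918×178.118 + 0.1358×312.446 + 0.1358×653.075 = 190.5871 per 1 000.
Alvonia: 0.1681×17.436 + 0.2163×44.948 + 0.1521×89.184 + 0.1918×213.636 + 0.1358×309.070 + 0.1358×542.500 = 182.8546 per 1 000.
Ratio = 190.5871 ÷ 182.8546 = 1.04229.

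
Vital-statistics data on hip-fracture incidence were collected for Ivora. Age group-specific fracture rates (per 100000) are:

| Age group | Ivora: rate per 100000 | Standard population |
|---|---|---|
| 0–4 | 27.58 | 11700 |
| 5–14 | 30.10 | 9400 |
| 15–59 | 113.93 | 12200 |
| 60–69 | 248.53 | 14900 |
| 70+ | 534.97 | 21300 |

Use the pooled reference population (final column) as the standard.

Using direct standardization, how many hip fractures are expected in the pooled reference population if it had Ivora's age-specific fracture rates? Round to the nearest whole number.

Expected hip fractures = Σ (standard pop × age-specific rate ÷ 100000)
= 11700×27.58/100000 + 9400×30.10/100000 + 12200×113.93/100000 + 14900×248.53/100000 + 21300×534.97/100000
= 3.23 + 2.83 + 13.90 + 37.03 + 113.95 = 170.94.

171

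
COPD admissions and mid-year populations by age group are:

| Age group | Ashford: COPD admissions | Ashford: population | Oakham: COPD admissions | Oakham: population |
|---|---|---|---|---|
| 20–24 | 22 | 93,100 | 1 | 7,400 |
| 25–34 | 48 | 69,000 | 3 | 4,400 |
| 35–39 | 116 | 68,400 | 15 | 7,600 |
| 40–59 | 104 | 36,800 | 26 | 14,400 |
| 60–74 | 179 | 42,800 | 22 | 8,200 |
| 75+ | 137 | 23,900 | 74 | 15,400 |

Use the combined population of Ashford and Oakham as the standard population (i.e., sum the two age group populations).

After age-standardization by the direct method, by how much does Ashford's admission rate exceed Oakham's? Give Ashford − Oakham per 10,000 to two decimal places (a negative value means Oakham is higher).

3.97

Age-specific rates per 10,000 for Ashford: 2.36, 6.96, 16.96, 28.26, 41.82, 57.32.
For Oakham: 1.35, 6.82, 19.74, 18.06, 26.83, 48.05.
Combined standard total = 391,400; weights = 0.2568, 0.1875, 0.1942, 0.1308, 0.1303, 0.1004.
Ashford: 0.2568×2.36 + 0.1875×6.96 + 0.1942×16.96 + 0.1308×28.26 + 0.1303×41.82 + 0.1004×57.32 = 20.1064 per 10,000.
Oakham: 0.2568×1.35 + 0.1875×6.82 + 0.1942×19.74 + 0.1308×18.06 + 0.1303×26.83 + 0.1004×48.05 = 16.1406 per 10,000.
Difference = 20.1064 − 16.1406 = 3.9658.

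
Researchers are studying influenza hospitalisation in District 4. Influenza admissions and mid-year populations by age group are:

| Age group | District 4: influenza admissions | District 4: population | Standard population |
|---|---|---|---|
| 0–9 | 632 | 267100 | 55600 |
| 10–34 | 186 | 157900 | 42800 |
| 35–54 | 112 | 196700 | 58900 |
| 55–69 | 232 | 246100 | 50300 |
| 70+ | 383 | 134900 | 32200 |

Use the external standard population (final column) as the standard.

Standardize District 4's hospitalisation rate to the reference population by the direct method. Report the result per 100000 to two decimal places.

Age-specific rates per 100000 for District 4: 236.62, 117.80, 56.94, 94.27, 283.91.
Standard total = 239800; weights = 0.2319, 0.1785, 0.2456, 0.2098, 0.1343.
Standardized rate: 0.2319×236.62 + 0.1785×117.80 + 0.2456×56.94 + 0.2098×94.27 + 0.1343×283.91 = 147.7693 per 100000.

147.77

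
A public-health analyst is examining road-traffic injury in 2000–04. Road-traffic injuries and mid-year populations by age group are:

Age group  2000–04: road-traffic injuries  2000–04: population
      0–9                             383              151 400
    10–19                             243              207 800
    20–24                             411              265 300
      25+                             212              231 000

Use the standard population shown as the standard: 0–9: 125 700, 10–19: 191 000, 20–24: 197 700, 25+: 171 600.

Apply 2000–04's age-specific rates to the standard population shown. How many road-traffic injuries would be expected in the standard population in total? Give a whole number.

Age-specific rates per 100 000 for 2000–04: 252.97, 116.94, 154.92, 91.77.
Expected road-traffic injuries = Σ (standard pop × age-specific rate ÷ 100 000)
= 125 700×252.97/100 000 + 191 000×116.94/100 000 + 197 700×154.92/100 000 + 171 600×91.77/100 000
= 317.99 + 223.35 + 306.27 + 157.49 = 1005.10.

1005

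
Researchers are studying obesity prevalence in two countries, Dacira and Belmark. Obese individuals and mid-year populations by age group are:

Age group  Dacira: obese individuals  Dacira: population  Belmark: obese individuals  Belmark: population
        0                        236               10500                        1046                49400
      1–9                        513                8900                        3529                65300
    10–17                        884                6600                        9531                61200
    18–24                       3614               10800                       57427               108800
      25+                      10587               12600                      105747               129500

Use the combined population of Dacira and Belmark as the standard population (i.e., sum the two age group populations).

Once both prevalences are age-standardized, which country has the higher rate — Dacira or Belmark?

Age-specific rates per 1000 for Dacira: 22.476, 57.640, 133.939, 334.630, 840.238.
For Belmark: 21.174, 54.043, 155.735, 527.822, 816.579.
Combined standard total = 463600; weights = 0.1292, 0.1601, 0.1462, 0.2580, 0.3065.
Dacira: 0.1292×22.476 + 0.1601×57.640 + 0.1462×133.939 + 0.2580×334.630 + 0.3065×840.238 = 375.5908 per 1000.
Belmark: 0.1292×21.174 + 0.1601×54.043 + 0.1462×155.735 + 0.2580×527.822 + 0.3065×816.579 = 420.6224 per 1000.

Belmark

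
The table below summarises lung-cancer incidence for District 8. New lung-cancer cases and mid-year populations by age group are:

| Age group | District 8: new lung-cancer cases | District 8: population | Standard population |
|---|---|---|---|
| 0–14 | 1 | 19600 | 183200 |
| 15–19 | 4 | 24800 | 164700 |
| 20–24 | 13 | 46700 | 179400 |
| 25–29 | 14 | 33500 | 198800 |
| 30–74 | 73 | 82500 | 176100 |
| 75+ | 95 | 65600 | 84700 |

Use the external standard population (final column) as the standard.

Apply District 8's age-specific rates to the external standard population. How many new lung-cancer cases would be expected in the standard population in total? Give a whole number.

Age-specific rates per 100000 for District 8: 5.10, 16.13, 27.84, 41.79, 88.48, 144.82.
Expected new lung-cancer cases = Σ (standard pop × age-specific rate ÷ 100000)
= 183200×5.10/100000 + 164700×16.13/100000 + 179400×27.84/100000 + 198800×41.79/100000 + 176100×88.48/100000 + 84700×144.82/100000
= 9.35 + 26.56 + 49.94 + 83.08 + 155.82 + 122.66 = 447.41.

447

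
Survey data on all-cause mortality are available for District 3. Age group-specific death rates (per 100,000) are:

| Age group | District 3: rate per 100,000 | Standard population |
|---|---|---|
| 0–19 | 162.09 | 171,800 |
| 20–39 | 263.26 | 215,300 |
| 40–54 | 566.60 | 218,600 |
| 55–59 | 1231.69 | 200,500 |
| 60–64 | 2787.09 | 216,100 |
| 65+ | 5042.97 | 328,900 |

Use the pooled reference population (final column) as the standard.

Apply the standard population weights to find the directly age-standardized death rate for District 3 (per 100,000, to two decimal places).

2010.26

Standard total = 1,351,200; weights = 0.1271, 0.1593, 0.1618, 0.1484, 0.1599, 0.2434.
Standardized rate: 0.1271×162.09 + 0.1593×263.26 + 0.1618×566.60 + 0.1484×1231.69 + 0.1599×2787.09 + 0.2434×5042.97 = 2010.2594 per 100,000.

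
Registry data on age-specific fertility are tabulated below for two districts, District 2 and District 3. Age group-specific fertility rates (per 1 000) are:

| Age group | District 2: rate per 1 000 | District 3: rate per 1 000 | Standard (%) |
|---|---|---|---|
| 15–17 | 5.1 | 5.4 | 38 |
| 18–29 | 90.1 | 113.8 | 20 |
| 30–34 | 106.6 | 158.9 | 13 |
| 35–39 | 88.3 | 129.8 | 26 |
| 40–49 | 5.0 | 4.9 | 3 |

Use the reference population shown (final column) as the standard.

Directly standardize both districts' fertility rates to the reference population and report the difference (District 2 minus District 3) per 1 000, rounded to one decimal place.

-22.4

Standard weights: 0.38, 0.20, 0.13, 0.26, 0.03.
District 2: 0.3800×5.1 + 0.2000×90.1 + 0.1300×106.6 + 0.2600×88.3 + 0.0300×5.0 = 56.9240 per 1 000.
District 3: 0.3800×5.4 + 0.2000×113.8 + 0.1300×158.9 + 0.2600×129.8 + 0.0300×4.9 = 79.3640 per 1 000.
Difference = 56.9240 − 79.3640 = -22.4400.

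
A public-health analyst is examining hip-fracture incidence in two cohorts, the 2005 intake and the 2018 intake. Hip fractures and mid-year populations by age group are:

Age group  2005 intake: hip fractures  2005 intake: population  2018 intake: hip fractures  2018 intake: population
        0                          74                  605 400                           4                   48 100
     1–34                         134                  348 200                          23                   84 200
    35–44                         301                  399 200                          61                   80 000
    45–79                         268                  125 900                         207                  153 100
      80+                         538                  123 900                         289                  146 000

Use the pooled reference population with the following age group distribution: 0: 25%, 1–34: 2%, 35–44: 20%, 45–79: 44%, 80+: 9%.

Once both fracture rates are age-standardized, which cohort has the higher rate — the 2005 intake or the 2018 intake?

Age-specific rates per 100 000 for the 2005 intake: 12.22, 38.48, 75.40, 212.87, 434.22.
For the 2018 intake: 8.32, 27.32, 76.25, 135.21, 197.95.
Standard weights: 0.25, 0.02, 0.20, 0.44, 0.09.
The 2005 intake: 0.2500×12.22 + 0.0200×38.48 + 0.2000×75.40 + 0.4400×212.87 + 0.0900×434.22 = 151.6472 per 100 000.
The 2018 intake: 0.2500×8.32 + 0.0200×27.32 + 0.2000×76.25 + 0.4400×135.21 + 0.0900×197.95 = 95.1809 per 100 000.
The crude rates (82.05 vs 114.20) would put the 2018 intake higher, but that reflects its age composition; once standardized to a common age structure, the 2005 intake has the higher underlying rate.

2005 intake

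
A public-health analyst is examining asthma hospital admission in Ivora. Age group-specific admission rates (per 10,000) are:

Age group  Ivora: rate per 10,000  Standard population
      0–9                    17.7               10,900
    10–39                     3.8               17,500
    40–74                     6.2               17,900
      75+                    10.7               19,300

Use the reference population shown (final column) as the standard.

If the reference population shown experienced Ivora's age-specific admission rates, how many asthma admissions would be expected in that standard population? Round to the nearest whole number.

58

Expected asthma admissions = Σ (standard pop × age-specific rate ÷ 10,000)
= 10,900×17.7/10,000 + 17,500×3.8/10,000 + 17,900×6.2/10,000 + 19,300×10.7/10,000
= 19.29 + 6.65 + 11.10 + 20.65 = 57.69.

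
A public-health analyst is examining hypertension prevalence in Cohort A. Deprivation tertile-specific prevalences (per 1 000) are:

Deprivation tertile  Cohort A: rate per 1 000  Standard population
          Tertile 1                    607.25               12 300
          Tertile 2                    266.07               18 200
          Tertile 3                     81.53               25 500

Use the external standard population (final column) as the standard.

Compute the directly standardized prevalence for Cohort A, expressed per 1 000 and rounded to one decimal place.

257.0

Standard total = 56 000; weights = 0.2196, 0.3250, 0.4554.
Standardized rate: 0.2196×607.25 + 0.3250×266.07 + 0.4554×81.53 = 256.9761 per 1 000.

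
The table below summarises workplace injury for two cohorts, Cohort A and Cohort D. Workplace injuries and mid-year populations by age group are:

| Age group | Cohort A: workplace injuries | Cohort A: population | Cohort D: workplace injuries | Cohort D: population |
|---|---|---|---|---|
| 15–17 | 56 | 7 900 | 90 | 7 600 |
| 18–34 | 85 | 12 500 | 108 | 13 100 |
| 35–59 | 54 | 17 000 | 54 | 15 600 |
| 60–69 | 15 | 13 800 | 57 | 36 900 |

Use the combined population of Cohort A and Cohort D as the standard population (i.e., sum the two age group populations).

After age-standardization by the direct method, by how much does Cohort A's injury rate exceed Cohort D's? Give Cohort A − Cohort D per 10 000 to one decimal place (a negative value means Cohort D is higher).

-11.5

Age-specific rates per 10 000 for Cohort A: 70.89, 68.00, 31.76, 10.87.
For Cohort D: 118.42, 82.44, 34.62, 15.45.
Combined standard total = 124 400; weights = 0.1246, 0.2058, 0.2621, 0.4076.
Cohort A: 0.1246×70.89 + 0.2058×68.00 + 0.2621×31.76 + 0.4076×10.87 = 35.5800 per 10 000.
Cohort D: 0.1246×118.42 + 0.2058×82.44 + 0.2621×34.62 + 0.4076×15.45 = 47.0876 per 10 000.
Difference = 35.5800 − 47.0876 = -11.5076.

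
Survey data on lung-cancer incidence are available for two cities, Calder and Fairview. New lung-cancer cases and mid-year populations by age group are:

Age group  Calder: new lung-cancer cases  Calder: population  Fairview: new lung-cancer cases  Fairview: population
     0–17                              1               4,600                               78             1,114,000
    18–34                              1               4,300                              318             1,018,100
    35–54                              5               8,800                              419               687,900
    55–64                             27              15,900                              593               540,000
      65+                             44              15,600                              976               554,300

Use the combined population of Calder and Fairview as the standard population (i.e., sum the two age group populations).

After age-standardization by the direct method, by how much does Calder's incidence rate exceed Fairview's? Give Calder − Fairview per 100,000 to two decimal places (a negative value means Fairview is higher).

Age-specific rates per 100,000 for Calder: 21.74, 23.26, 56.82, 169.81, 282.05.
For Fairview: 7.00, 31.23, 60.91, 109.81, 176.08.
Combined standard total = 3,963,500; weights = 0.2822, 0.2580, 0.1758, 0.1403, 0.1438.
Calder: 0.2822×21.74 + 0.2580×23.26 + 0.1758×56.82 + 0.1403×169.81 + 0.1438×282.05 = 86.4939 per 100,000.
Fairview: 0.2822×7.00 + 0.2580×31.23 + 0.1758×60.91 + 0.1403×109.81 + 0.1438×176.08 = 61.4597 per 100,000.
Difference = 86.4939 − 61.4597 = 25.0342.

25.03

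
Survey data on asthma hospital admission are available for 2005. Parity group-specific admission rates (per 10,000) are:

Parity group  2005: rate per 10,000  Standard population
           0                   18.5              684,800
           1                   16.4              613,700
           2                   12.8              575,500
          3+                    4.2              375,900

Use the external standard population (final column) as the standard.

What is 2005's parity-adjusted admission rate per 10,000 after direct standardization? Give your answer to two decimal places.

14.08

Standard total = 2,249,900; weights = 0.3044, 0.2728, 0.2558, 0.1671.
Standardized rate: 0.3044×18.5 + 0.2728×16.4 + 0.2558×12.8 + 0.1671×4.2 = 14.0800 per 10,000.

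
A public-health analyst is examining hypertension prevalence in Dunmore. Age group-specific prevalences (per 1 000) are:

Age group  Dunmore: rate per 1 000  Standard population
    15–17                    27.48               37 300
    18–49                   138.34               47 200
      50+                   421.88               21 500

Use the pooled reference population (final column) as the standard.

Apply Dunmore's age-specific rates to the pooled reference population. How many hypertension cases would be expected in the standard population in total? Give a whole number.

16625

Expected hypertension cases = Σ (standard pop × age-specific rate ÷ 1 000)
= 37 300×27.48/1 000 + 47 200×138.34/1 000 + 21 500×421.88/1 000
= 1025.00 + 6529.65 + 9070.42 = 16625.07.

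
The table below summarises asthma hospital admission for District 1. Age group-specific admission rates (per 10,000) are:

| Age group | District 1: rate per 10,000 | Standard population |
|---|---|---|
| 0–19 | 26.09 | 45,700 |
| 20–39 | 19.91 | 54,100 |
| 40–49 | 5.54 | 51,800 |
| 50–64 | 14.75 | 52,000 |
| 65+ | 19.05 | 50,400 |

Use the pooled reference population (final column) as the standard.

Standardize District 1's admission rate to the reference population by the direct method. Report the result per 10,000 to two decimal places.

Standard total = 254,000; weights = 0.1799, 0.2130, 0.2039, 0.2047, 0.1984.
Standardized rate: 0.1799×26.09 + 0.2130×19.91 + 0.2039×5.54 + 0.2047×14.75 + 0.1984×19.05 = 16.8643 per 10,000.

16.86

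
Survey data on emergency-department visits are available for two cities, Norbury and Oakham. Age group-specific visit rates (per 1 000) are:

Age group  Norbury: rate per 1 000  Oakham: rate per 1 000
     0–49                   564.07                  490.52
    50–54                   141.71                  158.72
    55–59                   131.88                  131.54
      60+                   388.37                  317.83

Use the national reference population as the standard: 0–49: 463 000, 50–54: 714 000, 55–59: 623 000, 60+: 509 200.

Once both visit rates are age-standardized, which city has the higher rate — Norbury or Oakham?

Norbury

Standard total = 2 309 200; weights = 0.2005, 0.3092, 0.2698, 0.2205.
Norbury: 0.2005×564.07 + 0.3092×141.71 + 0.2698×131.88 + 0.2205×388.37 = 278.1329 per 1 000.
Oakham: 0.2005×490.52 + 0.3092×158.72 + 0.2698×131.54 + 0.2205×317.83 = 252.9990 per 1 000.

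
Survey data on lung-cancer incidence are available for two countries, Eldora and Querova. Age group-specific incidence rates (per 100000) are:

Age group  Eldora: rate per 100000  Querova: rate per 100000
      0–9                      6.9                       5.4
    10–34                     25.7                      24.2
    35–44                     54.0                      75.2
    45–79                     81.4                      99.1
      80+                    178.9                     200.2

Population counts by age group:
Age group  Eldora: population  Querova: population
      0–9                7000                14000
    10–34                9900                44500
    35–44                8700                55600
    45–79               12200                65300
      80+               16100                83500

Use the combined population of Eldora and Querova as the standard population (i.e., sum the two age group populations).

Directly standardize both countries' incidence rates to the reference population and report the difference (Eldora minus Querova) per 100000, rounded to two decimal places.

Combined standard total = 316800; weights = 0.0663, 0.1717, 0.2030, 0.2446, 0.3144.
Eldora: 0.0663×6.9 + 0.1717×25.7 + 0.2030×54.0 + 0.2446×81.4 + 0.3144×178.9 = 91.9890 per 100000.
Querova: 0.0663×5.4 + 0.1717×24.2 + 0.2030×75.2 + 0.2446×99.1 + 0.3144×200.2 = 106.9615 per 100000.
Difference = 91.9890 − 106.9615 = -14.9725.

-14.97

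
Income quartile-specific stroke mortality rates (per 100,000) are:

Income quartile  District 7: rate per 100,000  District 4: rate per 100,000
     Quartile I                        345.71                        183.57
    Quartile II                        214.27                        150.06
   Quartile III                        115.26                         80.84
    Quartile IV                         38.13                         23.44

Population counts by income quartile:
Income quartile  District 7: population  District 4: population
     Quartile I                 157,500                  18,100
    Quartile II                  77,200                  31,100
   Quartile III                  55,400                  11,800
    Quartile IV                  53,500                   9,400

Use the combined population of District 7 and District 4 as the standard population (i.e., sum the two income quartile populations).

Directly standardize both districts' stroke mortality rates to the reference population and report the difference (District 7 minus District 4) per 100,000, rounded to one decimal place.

93.4

Combined standard total = 414,000; weights = 0.4242, 0.2616, 0.1623, 0.1519.
District 7: 0.4242×345.71 + 0.2616×214.27 + 0.1623×115.26 + 0.1519×38.13 = 227.1883 per 100,000.
District 4: 0.4242×183.57 + 0.2616×150.06 + 0.1623×80.84 + 0.1519×23.44 = 133.8000 per 100,000.
Difference = 227.1883 − 133.8000 = 93.3883.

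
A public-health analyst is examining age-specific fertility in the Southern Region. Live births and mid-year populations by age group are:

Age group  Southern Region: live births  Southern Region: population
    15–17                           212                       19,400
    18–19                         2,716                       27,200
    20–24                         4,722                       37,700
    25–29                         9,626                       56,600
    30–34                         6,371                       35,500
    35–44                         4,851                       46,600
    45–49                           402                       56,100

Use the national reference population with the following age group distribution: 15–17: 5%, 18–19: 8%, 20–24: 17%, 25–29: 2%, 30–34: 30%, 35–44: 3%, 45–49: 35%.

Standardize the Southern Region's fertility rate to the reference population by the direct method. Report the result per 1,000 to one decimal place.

92.7

Age-specific rates per 1,000 for the Southern Region: 10.928, 99.853, 125.252, 170.071, 179.465, 104.099, 7.166.
Standard weights: 0.05, 0.08, 0.17, 0.02, 0.30, 0.03, 0.35.
Standardized rate: 0.0500×10.928 + 0.0800×99.853 + 0.1700×125.252 + 0.0200×170.071 + 0.3000×179.465 + 0.0300×104.099 + 0.3500×7.166 = 92.6993 per 1,000.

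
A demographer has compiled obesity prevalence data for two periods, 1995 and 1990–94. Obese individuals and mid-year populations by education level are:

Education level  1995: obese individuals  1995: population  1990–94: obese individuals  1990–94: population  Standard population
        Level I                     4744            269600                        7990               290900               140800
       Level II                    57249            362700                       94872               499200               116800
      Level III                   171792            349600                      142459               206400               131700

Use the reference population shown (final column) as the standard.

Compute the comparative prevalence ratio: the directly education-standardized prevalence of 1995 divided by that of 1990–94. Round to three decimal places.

Education-specific rates per 1000 for 1995: 17.596, 157.841, 491.396.
For 1990–94: 27.466, 190.048, 690.208.
Standard total = 389300; weights = 0.3617, 0.3000, 0.3383.
1995: 0.3617×17.596 + 0.3000×157.841 + 0.3383×491.396 = 219.9596 per 1000.
1990–94: 0.3617×27.466 + 0.3000×190.048 + 0.3383×690.208 = 300.4504 per 1000.
Ratio = 219.9596 ÷ 300.4504 = 0.73210.

0.732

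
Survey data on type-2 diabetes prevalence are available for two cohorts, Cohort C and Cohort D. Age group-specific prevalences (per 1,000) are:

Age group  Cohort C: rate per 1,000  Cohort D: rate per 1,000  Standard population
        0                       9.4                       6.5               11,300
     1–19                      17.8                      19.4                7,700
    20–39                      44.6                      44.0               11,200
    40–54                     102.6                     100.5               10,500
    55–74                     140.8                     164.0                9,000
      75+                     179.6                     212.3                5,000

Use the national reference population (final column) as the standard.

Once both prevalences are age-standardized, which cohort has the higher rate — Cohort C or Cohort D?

Cohort D

Standard total = 54,700; weights = 0.2066, 0.1408, 0.2048, 0.1920, 0.1645, 0.0914.
Cohort C: 0.2066×9.4 + 0.1408×17.8 + 0.2048×44.6 + 0.1920×102.6 + 0.1645×140.8 + 0.0914×179.6 = 72.8574 per 1,000.
Cohort D: 0.2066×6.5 + 0.1408×19.4 + 0.2048×44.0 + 0.1920×100.5 + 0.1645×164.0 + 0.0914×212.3 = 78.7638 per 1,000.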